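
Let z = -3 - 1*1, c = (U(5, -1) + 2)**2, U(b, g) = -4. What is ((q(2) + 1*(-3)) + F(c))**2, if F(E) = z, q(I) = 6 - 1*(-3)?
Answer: 4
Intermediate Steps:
q(I) = 9 (q(I) = 6 + 3 = 9)
c = 4 (c = (-4 + 2)**2 = (-2)**2 = 4)
z = -4 (z = -3 - 1 = -4)
F(E) = -4
((q(2) + 1*(-3)) + F(c))**2 = ((9 + 1*(-3)) - 4)**2 = ((9 - 3) - 4)**2 = (6 - 4)**2 = 2**2 = 4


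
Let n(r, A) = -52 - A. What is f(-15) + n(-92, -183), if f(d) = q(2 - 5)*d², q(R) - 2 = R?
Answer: -94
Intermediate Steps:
q(R) = 2 + R
f(d) = -d² (f(d) = (2 + (2 - 5))*d² = (2 - 3)*d² = -d²)
f(-15) + n(-92, -183) = -1*(-15)² + (-52 - 1*(-183)) = -1*225 + (-52 + 183) = -225 + 131 = -94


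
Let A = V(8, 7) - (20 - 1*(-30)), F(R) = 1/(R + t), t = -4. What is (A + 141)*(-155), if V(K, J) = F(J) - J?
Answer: -39215/3 ≈ -13072.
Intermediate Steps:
F(R) = 1/(-4 + R) (F(R) = 1/(R - 4) = 1/(-4 + R))
V(K, J) = 1/(-4 + J) - J
A = -170/3 (A = (1 - 1*7*(-4 + 7))/(-4 + 7) - (20 - 1*(-30)) = (1 - 1*7*3)/3 - (20 + 30) = (1 - 21)/3 - 1*50 = (⅓)*(-20) - 50 = -20/3 - 50 = -170/3 ≈ -56.667)
(A + 141)*(-155) = (-170/3 + 141)*(-155) = (253/3)*(-155) = -39215/3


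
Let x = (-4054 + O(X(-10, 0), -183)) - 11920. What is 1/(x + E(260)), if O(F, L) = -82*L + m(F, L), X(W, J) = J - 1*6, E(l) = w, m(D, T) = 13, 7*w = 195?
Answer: -7/6490 ≈ -0.0010786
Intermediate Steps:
w = 195/7 (w = (⅐)*195 = 195/7 ≈ 27.857)
E(l) = 195/7
X(W, J) = -6 + J (X(W, J) = J - 6 = -6 + J)
O(F, L) = 13 - 82*L (O(F, L) = -82*L + 13 = 13 - 82*L)
x = -955 (x = (-4054 + (13 - 82*(-183))) - 11920 = (-4054 + (13 + 15006)) - 11920 = (-4054 + 15019) - 11920 = 10965 - 11920 = -955)
1/(x + E(260)) = 1/(-955 + 195/7) = 1/(-6490/7) = -7/6490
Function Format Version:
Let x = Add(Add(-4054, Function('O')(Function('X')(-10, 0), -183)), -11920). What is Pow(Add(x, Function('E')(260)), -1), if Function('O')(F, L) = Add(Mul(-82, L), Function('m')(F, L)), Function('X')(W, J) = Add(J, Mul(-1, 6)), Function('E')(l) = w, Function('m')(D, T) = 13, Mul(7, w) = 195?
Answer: Rational(-7, 6490) ≈ -0.0010786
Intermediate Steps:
w = Rational(195, 7) (w = Mul(Rational(1, 7), 195) = Rational(195, 7) ≈ 27.857)
Function('E')(l) = Rational(195, 7)
Function('X')(W, J) = Add(-6, J) (Function('X')(W, J) = Add(J, -6) = Add(-6, J))
Function('O')(F, L) = Add(13, Mul(-82, L)) (Function('O')(F, L) = Add(Mul(-82, L), 13) = Add(13, Mul(-82, L)))
x = -955 (x = Add(Add(-4054, Add(13, Mul(-82, -183))), -11920) = Add(Add(-4054, Add(13, 15006)), -11920) = Add(Add(-4054, 15019), -11920) = Add(10965, -11920) = -955)
Pow(Add(x, Function('E')(260)), -1) = Pow(Add(-955, Rational(195, 7)), -1) = Pow(Rational(-6490, 7), -1) = Rational(-7, 6490)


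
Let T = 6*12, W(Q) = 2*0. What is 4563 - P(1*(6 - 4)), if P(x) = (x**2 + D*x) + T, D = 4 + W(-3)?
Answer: 4479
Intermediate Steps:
W(Q) = 0
D = 4 (D = 4 + 0 = 4)
T = 72
P(x) = 72 + x**2 + 4*x (P(x) = (x**2 + 4*x) + 72 = 72 + x**2 + 4*x)
4563 - P(1*(6 - 4)) = 4563 - (72 + (1*(6 - 4))**2 + 4*(1*(6 - 4))) = 4563 - (72 + (1*2)**2 + 4*(1*2)) = 4563 - (72 + 2**2 + 4*2) = 4563 - (72 + 4 + 8) = 4563 - 1*84 = 4563 - 84 = 4479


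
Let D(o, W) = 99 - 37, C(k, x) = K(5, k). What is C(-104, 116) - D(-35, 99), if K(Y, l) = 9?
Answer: -53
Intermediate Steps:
C(k, x) = 9
D(o, W) = 62
C(-104, 116) - D(-35, 99) = 9 - 1*62 = 9 - 62 = -53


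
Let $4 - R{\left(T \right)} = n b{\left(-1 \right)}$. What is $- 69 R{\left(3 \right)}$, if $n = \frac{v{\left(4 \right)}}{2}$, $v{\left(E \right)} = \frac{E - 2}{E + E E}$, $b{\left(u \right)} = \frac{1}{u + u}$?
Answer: $- \frac{11109}{40} \approx -277.73$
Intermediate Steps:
$b{\left(u \right)} = \frac{1}{2 u}$
$v{\left(E \right)} = \frac{-2 + E}{E + E^{2}}$
$n = \frac{1}{20}$ ($n = \frac{\frac{1}{4} \frac{1}{1 + 4} \left(-2 + 4\right)}{2} = \frac{1}{4} \cdot \frac{1}{5} \cdot 2 \cdot \frac{1}{2} = \frac{1}{10} \cdot \frac{1}{2} = \frac{1}{20} \approx 0.05$)
$R{\left(T \right)} = \frac{161}{40}$ ($R{\left(T \right)} = 4 - \frac{\frac{1}{2} \frac{1}{-1}}{20} = 4 - \frac{\frac{1}{2} \left(-1\right)}{20} = 4 - \frac{1}{20} \left(- \frac{1}{2}\right) = 4 - - \frac{1}{40} = 4 + \frac{1}{40} = \frac{161}{40}$)
$- 69 R{\left(3 \right)} = \left(-69\right) \frac{161}{40} = - \frac{11109}{40}$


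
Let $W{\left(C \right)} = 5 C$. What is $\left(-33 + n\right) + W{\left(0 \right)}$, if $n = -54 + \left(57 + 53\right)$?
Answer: $23$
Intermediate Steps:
$n = 56$ ($n = -54 + 110 = 56$)
$\left(-33 + n\right) + W{\left(0 \right)} = \left(-33 + 56\right) + 5 \cdot 0 = 23 + 0 = 23$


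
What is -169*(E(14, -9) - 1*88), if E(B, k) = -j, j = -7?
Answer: 13689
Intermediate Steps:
E(B, k) = 7 (E(B, k) = -1*(-7) = 7)
-169*(E(14, -9) - 1*88) = -169*(7 - 1*88) = -169*(7 - 88) = -169*(-81) = 13689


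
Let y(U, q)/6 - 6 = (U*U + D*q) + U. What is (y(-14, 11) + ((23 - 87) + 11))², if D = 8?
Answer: 2569609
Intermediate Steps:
y(U, q) = 36 + 6*U + 6*U² + 48*q (y(U, q) = 36 + 6*((U*U + 8*q) + U) = 36 + 6*((U² + 8*q) + U) = 36 + 6*(U + U² + 8*q) = 36 + (6*U + 6*U² + 48*q) = 36 + 6*U + 6*U² + 48*q)
(y(-14, 11) + ((23 - 87) + 11))² = ((36 + 6*(-14) + 6*(-14)² + 48*11) + ((23 - 87) + 11))² = ((36 - 84 + 6*196 + 528) + (-64 + 11))² = ((36 - 84 + 1176 + 528) - 53)² = (1656 - 53)² = 1603² = 2569609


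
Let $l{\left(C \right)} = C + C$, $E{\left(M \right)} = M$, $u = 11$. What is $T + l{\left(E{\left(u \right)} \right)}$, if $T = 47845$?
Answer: $47867$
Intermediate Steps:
$l{\left(C \right)} = 2 C$
$T + l{\left(E{\left(u \right)} \right)} = 47845 + 2 \cdot 11 = 47845 + 22 = 47867$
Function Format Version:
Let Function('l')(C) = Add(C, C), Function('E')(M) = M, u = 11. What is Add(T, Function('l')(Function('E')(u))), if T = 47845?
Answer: 47867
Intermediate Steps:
Function('l')(C) = Mul(2, C)
Add(T, Function('l')(Function('E')(u))) = Add(47845, Mul(2, 11)) = Add(47845, 22) = 47867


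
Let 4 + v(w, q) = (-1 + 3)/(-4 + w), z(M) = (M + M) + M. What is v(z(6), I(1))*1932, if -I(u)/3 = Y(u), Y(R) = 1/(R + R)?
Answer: -7452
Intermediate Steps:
Y(R) = 1/(2*R)
I(u) = -3/(2*u)
z(M) = 3*M (z(M) = 2*M + M = 3*M)
v(w, q) = -4 + 2/(-4 + w) (v(w, q) = -4 + (-1 + 3)/(-4 + w) = -4 + 2/(-4 + w))
v(z(6), I(1))*1932 = (2*(9 - 6*6)/(-4 + 3*6))*1932 = (2*(9 - 2*18)/(-4 + 18))*1932 = (2*(9 - 36)/14)*1932 = (2*(1/14)*(-27))*1932 = -27/7*1932 = -7452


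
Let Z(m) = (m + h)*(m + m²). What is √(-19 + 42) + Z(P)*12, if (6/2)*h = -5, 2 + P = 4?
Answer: 24 + √23 ≈ 28.796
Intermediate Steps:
P = 2 (P = -2 + 4 = 2)
h = -5/3 (h = (⅓)*(-5) = -5/3 ≈ -1.6667)
Z(m) = (-5/3 + m)*(m + m²) (Z(m) = (m - 5/3)*(m + m²) = (-5/3 + m)*(m + m²))
√(-19 + 42) + Z(P)*12 = √(-19 + 42) + ((⅓)*2*(-5 - 2*2 + 3*2²))*12 = √23 + ((⅓)*2*(-5 - 4 + 3*4))*12 = √23 + ((⅓)*2*(-5 - 4 + 12))*12 = √23 + ((⅓)*2*3)*12 = √23 + 2*12 = √23 + 24 = 24 + √23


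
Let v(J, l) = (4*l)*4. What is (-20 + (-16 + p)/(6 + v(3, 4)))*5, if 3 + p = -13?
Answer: -716/7 ≈ -102.29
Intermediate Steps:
v(J, l) = 16*l
p = -16 (p = -3 - 13 = -16)
(-20 + (-16 + p)/(6 + v(3, 4)))*5 = (-20 + (-16 - 16)/(6 + 16*4))*5 = (-20 - 32/(6 + 64))*5 = (-20 - 32/70)*5 = (-20 - 32*1/70)*5 = (-20 - 16/35)*5 = -716/35*5 = -716/7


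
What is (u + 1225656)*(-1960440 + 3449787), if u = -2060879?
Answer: -1243936869381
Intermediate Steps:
(u + 1225656)*(-1960440 + 3449787) = (-2060879 + 1225656)*(-1960440 + 3449787) = -835223*1489347 = -1243936869381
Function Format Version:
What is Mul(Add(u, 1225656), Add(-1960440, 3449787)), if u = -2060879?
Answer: -1243936869381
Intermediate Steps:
Mul(Add(u, 1225656), Add(-1960440, 3449787)) = Mul(Add(-2060879, 1225656), Add(-1960440, 3449787)) = Mul(-835223, 1489347) = -1243936869381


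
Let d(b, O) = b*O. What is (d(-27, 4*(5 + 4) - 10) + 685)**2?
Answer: 289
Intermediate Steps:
d(b, O) = O*b
(d(-27, 4*(5 + 4) - 10) + 685)**2 = ((4*(5 + 4) - 10)*(-27) + 685)**2 = ((4*9 - 10)*(-27) + 685)**2 = ((36 - 10)*(-27) + 685)**2 = (26*(-27) + 685)**2 = (-702 + 685)**2 = (-17)**2 = 289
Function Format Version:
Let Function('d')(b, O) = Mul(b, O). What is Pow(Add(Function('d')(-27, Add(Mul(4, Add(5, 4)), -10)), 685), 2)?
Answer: 289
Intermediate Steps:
Function('d')(b, O) = Mul(O, b)
Pow(Add(Function('d')(-27, Add(Mul(4, Add(5, 4)), -10)), 685), 2) = Pow(Add(Mul(Add(Mul(4, Add(5, 4)), -10), -27), 685), 2) = Pow(Add(Mul(Add(Mul(4, 9), -10), -27), 685), 2) = Pow(Add(Mul(Add(36, -10), -27), 685), 2) = Pow(Add(Mul(26, -27), 685), 2) = Pow(Add(-702, 685), 2) = Pow(-17, 2) = 289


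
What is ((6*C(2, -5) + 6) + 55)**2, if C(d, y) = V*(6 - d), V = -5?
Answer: 3481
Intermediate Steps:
C(d, y) = -30 + 5*d (C(d, y) = -5*(6 - d) = -30 + 5*d)
((6*C(2, -5) + 6) + 55)**2 = ((6*(-30 + 5*2) + 6) + 55)**2 = ((6*(-30 + 10) + 6) + 55)**2 = ((6*(-20) + 6) + 55)**2 = ((-120 + 6) + 55)**2 = (-114 + 55)**2 = (-59)**2 = 3481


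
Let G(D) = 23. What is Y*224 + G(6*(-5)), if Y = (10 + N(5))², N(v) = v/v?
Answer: 27127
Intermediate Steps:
N(v) = 1
Y = 121 (Y = (10 + 1)² = 11² = 121)
Y*224 + G(6*(-5)) = 121*224 + 23 = 27104 + 23 = 27127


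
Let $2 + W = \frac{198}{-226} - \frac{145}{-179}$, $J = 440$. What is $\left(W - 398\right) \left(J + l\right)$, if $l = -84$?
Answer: $- \frac{2880800416}{20227} \approx -1.4242 \cdot 10^{5}$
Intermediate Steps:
$W = - \frac{41790}{20227}$ ($W = -2 + \left(\frac{198}{-226} - \frac{145}{-179}\right) = -2 + \left(198 \left(- \frac{1}{226}\right) - - \frac{145}{179}\right) = -2 + \left(- \frac{99}{113} + \frac{145}{179}\right) = -2 - \frac{1336}{20227} = - \frac{41790}{20227} \approx -2.0661$)
$\left(W - 398\right) \left(J + l\right) = \left(- \frac{41790}{20227} - 398\right) \left(440 - 84\right) = \left(- \frac{41790}{20227} - 398\right) 356 = \left(- \frac{8092136}{20227}\right) 356 = - \frac{2880800416}{20227}$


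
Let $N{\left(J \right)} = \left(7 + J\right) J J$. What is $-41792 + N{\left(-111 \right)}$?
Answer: $-1323176$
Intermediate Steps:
$N{\left(J \right)} = J^{2} \left(7 + J\right)$ ($N{\left(J \right)} = \left(7 + J\right) J^{2} = J^{2} \left(7 + J\right)$)
$-41792 + N{\left(-111 \right)} = -41792 + \left(-111\right)^{2} \left(7 - 111\right) = -41792 + 12321 \left(-104\right) = -41792 - 1281384 = -1323176$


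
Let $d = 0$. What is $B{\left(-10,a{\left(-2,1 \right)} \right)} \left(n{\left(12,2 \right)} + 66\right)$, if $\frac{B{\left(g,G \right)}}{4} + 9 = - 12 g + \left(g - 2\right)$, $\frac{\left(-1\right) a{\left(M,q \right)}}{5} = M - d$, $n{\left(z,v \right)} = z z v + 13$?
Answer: $145332$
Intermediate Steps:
$n{\left(z,v \right)} = 13 + v z^{2}$ ($n{\left(z,v \right)} = z^{2} v + 13 = v z^{2} + 13 = 13 + v z^{2}$)
$a{\left(M,q \right)} = - 5 M$ ($a{\left(M,q \right)} = - 5 \left(M - 0\right) = - 5 \left(M + 0\right) = - 5 M$)
$B{\left(g,G \right)} = -44 - 44 g$ ($B{\left(g,G \right)} = -36 + 4 \left(- 12 g + \left(g - 2\right)\right) = -36 + 4 \left(- 12 g + \left(-2 + g\right)\right) = -36 + 4 \left(-2 - 11 g\right) = -36 - \left(8 + 44 g\right) = -44 - 44 g$)
$B{\left(-10,a{\left(-2,1 \right)} \right)} \left(n{\left(12,2 \right)} + 66\right) = \left(-44 - -440\right) \left(\left(13 + 2 \cdot 12^{2}\right) + 66\right) = \left(-44 + 440\right) \left(\left(13 + 2 \cdot 144\right) + 66\right) = 396 \left(\left(13 + 288\right) + 66\right) = 396 \left(301 + 66\right) = 396 \cdot 367 = 145332$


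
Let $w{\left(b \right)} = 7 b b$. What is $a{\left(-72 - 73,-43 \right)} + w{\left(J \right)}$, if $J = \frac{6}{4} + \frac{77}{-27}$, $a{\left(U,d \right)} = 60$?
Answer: $\frac{212263}{2916} \approx 72.792$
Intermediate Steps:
$J = - \frac{73}{54}$ ($J = 6 \cdot \frac{1}{4} + 77 \left(- \frac{1}{27}\right) = \frac{3}{2} - \frac{77}{27} = - \frac{73}{54} \approx -1.3519$)
$w{\left(b \right)} = 7 b^{2}$
$a{\left(-72 - 73,-43 \right)} + w{\left(J \right)} = 60 + 7 \left(- \frac{73}{54}\right)^{2} = 60 + 7 \cdot \frac{5329}{2916} = 60 + \frac{37303}{2916} = \frac{212263}{2916}$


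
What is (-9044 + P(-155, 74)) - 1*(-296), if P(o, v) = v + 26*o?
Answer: -12704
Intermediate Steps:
(-9044 + P(-155, 74)) - 1*(-296) = (-9044 + (74 + 26*(-155))) - 1*(-296) = (-9044 + (74 - 4030)) + 296 = (-9044 - 3956) + 296 = -13000 + 296 = -12704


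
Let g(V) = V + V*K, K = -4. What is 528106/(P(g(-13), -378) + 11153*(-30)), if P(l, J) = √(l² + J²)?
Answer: -11779932436/7463354913 - 528106*√16045/37316774565 ≈ -1.5802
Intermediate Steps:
g(V) = -3*V (g(V) = V + V*(-4) = V - 4*V = -3*V)
P(l, J) = √(J² + l²)
528106/(P(g(-13), -378) + 11153*(-30)) = 528106/(√((-378)² + (-3*(-13))²) + 11153*(-30)) = 528106/(√(142884 + 39²) - 334590) = 528106/(√(142884 + 1521) - 334590) = 528106/(√144405 - 334590) = 528106/(3*√16045 - 334590) = 528106/(-334590 + 3*√16045)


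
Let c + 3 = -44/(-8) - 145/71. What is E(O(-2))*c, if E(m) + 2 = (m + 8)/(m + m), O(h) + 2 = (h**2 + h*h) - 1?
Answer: -91/284 ≈ -0.32042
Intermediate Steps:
O(h) = -3 + 2*h**2 (O(h) = -2 + ((h**2 + h*h) - 1) = -2 + ((h**2 + h**2) - 1) = -2 + (2*h**2 - 1) = -2 + (-1 + 2*h**2) = -3 + 2*h**2)
c = 65/142 (c = -3 + (-44/(-8) - 145/71) = -3 + (-44*(-1/8) - 145*1/71) = -3 + (11/2 - 145/71) = -3 + 491/142 = 65/142 ≈ 0.45775)
E(m) = -2 + (8 + m)/(2*m) (E(m) = -2 + (m + 8)/(m + m) = -2 + (8 + m)/((2*m)) = -2 + (8 + m)*(1/(2*m)) = -2 + (8 + m)/(2*m))
E(O(-2))*c = (-3/2 + 4/(-3 + 2*(-2)**2))*(65/142) = (-3/2 + 4/(-3 + 2*4))*(65/142) = (-3/2 + 4/(-3 + 8))*(65/142) = (-3/2 + 4/5)*(65/142) = -7/10*65/142 = -91/284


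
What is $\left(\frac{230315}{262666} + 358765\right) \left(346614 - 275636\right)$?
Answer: $\frac{3344327130501645}{131333} \approx 2.5464 \cdot 10^{10}$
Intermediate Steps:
$\left(\frac{230315}{262666} + 358765\right) \left(346614 - 275636\right) = \left(230315 \cdot \frac{1}{262666} + 358765\right) 70978 = \left(\frac{230315}{262666} + 358765\right) 70978 = \frac{94235597805}{262666} \cdot 70978 = \frac{3344327130501645}{131333}$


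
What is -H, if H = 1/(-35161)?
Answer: 1/35161 ≈ 2.8441e-5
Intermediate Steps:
H = -1/35161 ≈ -2.8441e-5
-H = -1*(-1/35161) = 1/35161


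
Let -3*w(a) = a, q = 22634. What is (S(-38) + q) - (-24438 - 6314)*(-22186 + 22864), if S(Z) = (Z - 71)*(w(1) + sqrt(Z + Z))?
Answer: 62617579/3 - 218*I*sqrt(19) ≈ 2.0873e+7 - 950.24*I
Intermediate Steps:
w(a) = -a/3
S(Z) = (-71 + Z)*(-1/3 + sqrt(2)*sqrt(Z)) (S(Z) = (Z - 71)*(-1/3*1 + sqrt(Z + Z)) = (-71 + Z)*(-1/3 + sqrt(2*Z)) = (-71 + Z)*(-1/3 + sqrt(2)*sqrt(Z)))
(S(-38) + q) - (-24438 - 6314)*(-22186 + 22864) = ((71/3 - 1/3*(-38) + sqrt(2)*(-38)**(3/2) - 71*sqrt(2)*sqrt(-38)) + 22634) - (-24438 - 6314)*(-22186 + 22864) = ((71/3 + 38/3 + sqrt(2)*(-38*I*sqrt(38)) - 71*sqrt(2)*I*sqrt(38)) + 22634) - (-30752)*678 = ((71/3 + 38/3 - 76*I*sqrt(19) - 142*I*sqrt(19)) + 22634) - 1*(-20849856) = ((109/3 - 218*I*sqrt(19)) + 22634) + 20849856 = (68011/3 - 218*I*sqrt(19)) + 20849856 = 62617579/3 - 218*I*sqrt(19)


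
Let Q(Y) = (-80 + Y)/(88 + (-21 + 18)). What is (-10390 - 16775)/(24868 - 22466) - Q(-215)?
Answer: -320087/40834 ≈ -7.8387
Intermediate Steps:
Q(Y) = -16/17 + Y/85 (Q(Y) = (-80 + Y)/(88 - 3) = (-80 + Y)/85 = (-80 + Y)*(1/85) = -16/17 + Y/85)
(-10390 - 16775)/(24868 - 22466) - Q(-215) = (-10390 - 16775)/(24868 - 22466) - (-16/17 + (1/85)*(-215)) = -27165/2402 - (-16/17 - 43/17) = -27165*1/2402 - 1*(-59/17) = -27165/2402 + 59/17 = -320087/40834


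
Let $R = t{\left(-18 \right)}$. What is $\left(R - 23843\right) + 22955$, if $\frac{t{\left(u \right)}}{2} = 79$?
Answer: $-730$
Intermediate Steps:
$t{\left(u \right)} = 158$ ($t{\left(u \right)} = 2 \cdot 79 = 158$)
$R = 158$
$\left(R - 23843\right) + 22955 = \left(158 - 23843\right) + 22955 = -23685 + 22955 = -730$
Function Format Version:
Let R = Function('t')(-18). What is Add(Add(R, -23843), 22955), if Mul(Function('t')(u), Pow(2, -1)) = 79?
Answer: -730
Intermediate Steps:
Function('t')(u) = 158 (Function('t')(u) = Mul(2, 79) = 158)
R = 158
Add(Add(R, -23843), 22955) = Add(Add(158, -23843), 22955) = Add(-23685, 22955) = -730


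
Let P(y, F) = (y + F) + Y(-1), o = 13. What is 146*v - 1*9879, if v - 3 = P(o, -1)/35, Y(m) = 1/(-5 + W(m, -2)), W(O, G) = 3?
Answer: -328756/35 ≈ -9393.0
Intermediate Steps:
Y(m) = -½ (Y(m) = 1/(-5 + 3) = 1/(-2) = -½)
P(y, F) = -½ + F + y (P(y, F) = (y + F) - ½ = (F + y) - ½ = -½ + F + y)
v = 233/70 (v = 3 + (-½ - 1 + 13)/35 = 3 + (23/2)*(1/35) = 3 + 23/70 = 233/70 ≈ 3.3286)
146*v - 1*9879 = 146*(233/70) - 1*9879 = 17009/35 - 9879 = -328756/35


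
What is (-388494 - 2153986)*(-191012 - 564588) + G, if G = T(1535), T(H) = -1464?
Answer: 1921097886536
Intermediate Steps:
G = -1464
(-388494 - 2153986)*(-191012 - 564588) + G = (-388494 - 2153986)*(-191012 - 564588) - 1464 = -2542480*(-755600) - 1464 = 1921097888000 - 1464 = 1921097886536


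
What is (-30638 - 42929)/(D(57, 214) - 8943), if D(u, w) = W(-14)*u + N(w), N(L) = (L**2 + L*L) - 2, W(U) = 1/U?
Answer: -1029938/1157001 ≈ -0.89018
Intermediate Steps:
N(L) = -2 + 2*L**2 (N(L) = (L**2 + L**2) - 2 = 2*L**2 - 2 = -2 + 2*L**2)
D(u, w) = -2 + 2*w**2 - u/14 (D(u, w) = u/(-14) + (-2 + 2*w**2) = -u/14 + (-2 + 2*w**2) = -2 + 2*w**2 - u/14)
(-30638 - 42929)/(D(57, 214) - 8943) = (-30638 - 42929)/((-2 + 2*214**2 - 1/14*57) - 8943) = -73567/((-2 + 2*45796 - 57/14) - 8943) = -73567/((-2 + 91592 - 57/14) - 8943) = -73567/(1282203/14 - 8943) = -73567/1157001/14 = -73567*14/1157001 = -1029938/1157001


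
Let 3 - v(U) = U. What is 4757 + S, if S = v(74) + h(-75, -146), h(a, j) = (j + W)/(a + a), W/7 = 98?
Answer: 23412/5 ≈ 4682.4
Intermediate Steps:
W = 686 (W = 7*98 = 686)
v(U) = 3 - U
h(a, j) = (686 + j)/(2*a) (h(a, j) = (j + 686)/(a + a) = (686 + j)/((2*a)) = (686 + j)*(1/(2*a)) = (686 + j)/(2*a))
S = -373/5 (S = (3 - 1*74) + (1/2)*(686 - 146)/(-75) = (3 - 74) + (1/2)*(-1/75)*540 = -71 - 18/5 = -373/5 ≈ -74.600)
4757 + S = 4757 - 373/5 = 23412/5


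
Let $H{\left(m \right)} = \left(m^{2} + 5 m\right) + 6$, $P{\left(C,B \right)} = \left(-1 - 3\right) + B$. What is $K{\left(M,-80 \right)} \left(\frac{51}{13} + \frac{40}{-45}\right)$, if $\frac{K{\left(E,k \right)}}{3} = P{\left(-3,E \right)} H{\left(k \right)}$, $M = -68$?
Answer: $-3936240$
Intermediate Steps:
$P{\left(C,B \right)} = -4 + B$
$H{\left(m \right)} = 6 + m^{2} + 5 m$
$K{\left(E,k \right)} = 3 \left(-4 + E\right) \left(6 + k^{2} + 5 k\right)$
$K{\left(M,-80 \right)} \left(\frac{51}{13} + \frac{40}{-45}\right) = 3 \left(-4 - 68\right) \left(6 + \left(-80\right)^{2} + 5 \left(-80\right)\right) \left(\frac{51}{13} + \frac{40}{-45}\right) = 3 \left(-72\right) \left(6 + 6400 - 400\right) \left(51 \cdot \frac{1}{13} + 40 \left(- \frac{1}{45}\right)\right) = 3 \left(-72\right) 6006 \left(\frac{51}{13} - \frac{8}{9}\right) = \left(-1297296\right) \frac{355}{117} = -3936240$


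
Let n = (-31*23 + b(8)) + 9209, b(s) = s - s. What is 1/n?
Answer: 1/8496 ≈ 0.00011770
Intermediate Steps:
b(s) = 0
n = 8496 (n = (-31*23 + 0) + 9209 = (-713 + 0) + 9209 = -713 + 9209 = 8496)
1/n = 1/8496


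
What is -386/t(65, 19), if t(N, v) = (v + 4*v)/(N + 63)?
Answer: -49408/95 ≈ -520.08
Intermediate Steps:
t(N, v) = 5*v/(63 + N) (t(N, v) = (5*v)/(63 + N) = 5*v/(63 + N))
-386/t(65, 19) = -386/(5*19/(63 + 65)) = -386/(5*19/128) = -386/(5*19*(1/128)) = -386/95/128 = -386*128/95 = -49408/95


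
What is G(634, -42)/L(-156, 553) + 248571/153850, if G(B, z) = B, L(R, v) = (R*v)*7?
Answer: 18751065037/11613290325 ≈ 1.6146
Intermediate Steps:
L(R, v) = 7*R*v
G(634, -42)/L(-156, 553) + 248571/153850 = 634/((7*(-156)*553)) + 248571/153850 = 634/(-603876) + 248571*(1/153850) = 634*(-1/603876) + 248571/153850 = -317/301938 + 248571/153850 = 18751065037/11613290325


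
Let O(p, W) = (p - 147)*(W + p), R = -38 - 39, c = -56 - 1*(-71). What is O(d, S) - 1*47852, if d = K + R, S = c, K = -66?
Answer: -10732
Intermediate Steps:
c = 15 (c = -56 + 71 = 15)
S = 15
R = -77
d = -143 (d = -66 - 77 = -143)
O(p, W) = (-147 + p)*(W + p)
O(d, S) - 1*47852 = ((-143)**2 - 147*15 - 147*(-143) + 15*(-143)) - 1*47852 = (20449 - 2205 + 21021 - 2145) - 47852 = 37120 - 47852 = -10732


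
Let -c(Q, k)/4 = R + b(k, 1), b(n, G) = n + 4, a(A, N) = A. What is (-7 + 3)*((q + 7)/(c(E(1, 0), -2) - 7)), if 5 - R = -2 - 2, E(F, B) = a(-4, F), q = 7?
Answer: 56/51 ≈ 1.0980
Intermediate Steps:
E(F, B) = -4
R = 9 (R = 5 - (-2 - 2) = 5 - 1*(-4) = 5 + 4 = 9)
b(n, G) = 4 + n
c(Q, k) = -52 - 4*k (c(Q, k) = -4*(9 + (4 + k)) = -4*(13 + k) = -52 - 4*k)
(-7 + 3)*((q + 7)/(c(E(1, 0), -2) - 7)) = (-7 + 3)*((7 + 7)/((-52 - 4*(-2)) - 7)) = -56/((-52 + 8) - 7) = -56/(-44 - 7) = -56/(-51) = -56*(-1)/51 = -4*(-14/51) = 56/51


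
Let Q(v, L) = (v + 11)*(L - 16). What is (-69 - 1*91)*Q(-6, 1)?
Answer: 12000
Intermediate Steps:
Q(v, L) = (-16 + L)*(11 + v) (Q(v, L) = (11 + v)*(-16 + L) = (-16 + L)*(11 + v))
(-69 - 1*91)*Q(-6, 1) = (-69 - 1*91)*(-176 - 16*(-6) + 11*1 + 1*(-6)) = (-69 - 91)*(-176 + 96 + 11 - 6) = -160*(-75) = 12000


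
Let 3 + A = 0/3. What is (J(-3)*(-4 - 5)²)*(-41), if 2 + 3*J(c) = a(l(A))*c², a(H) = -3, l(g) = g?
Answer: 32103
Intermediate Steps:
A = -3 (A = -3 + 0/3 = -3 + 0*(⅓) = -3 + 0 = -3)
J(c) = -⅔ - c² (J(c) = -⅔ + (-3*c²)/3 = -⅔ - c²)
(J(-3)*(-4 - 5)²)*(-41) = ((-⅔ - 1*(-3)²)*(-4 - 5)²)*(-41) = ((-⅔ - 1*9)*(-9)²)*(-41) = ((-⅔ - 9)*81)*(-41) = -29/3*81*(-41) = -783*(-41) = 32103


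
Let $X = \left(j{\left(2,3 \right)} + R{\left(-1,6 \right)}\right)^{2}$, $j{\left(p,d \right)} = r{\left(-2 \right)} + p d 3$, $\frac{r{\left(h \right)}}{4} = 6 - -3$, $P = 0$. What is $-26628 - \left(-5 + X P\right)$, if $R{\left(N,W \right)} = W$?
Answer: $-26623$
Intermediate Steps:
$r{\left(h \right)} = 36$ ($r{\left(h \right)} = 4 \left(6 - -3\right) = 4 \left(6 + 3\right) = 4 \cdot 9 = 36$)
$j{\left(p,d \right)} = 36 + 3 d p$ ($j{\left(p,d \right)} = 36 + p d 3 = 36 + p 3 d = 36 + 3 d p$)
$X = 3600$ ($X = \left(\left(36 + 3 \cdot 3 \cdot 2\right) + 6\right)^{2} = \left(\left(36 + 18\right) + 6\right)^{2} = \left(54 + 6\right)^{2} = 60^{2} = 3600$)
$-26628 - \left(-5 + X P\right) = -26628 - \left(-5 + 3600 \cdot 0\right) = -26628 - \left(-5 + 0\right) = -26628 - -5 = -26628 + 5 = -26623$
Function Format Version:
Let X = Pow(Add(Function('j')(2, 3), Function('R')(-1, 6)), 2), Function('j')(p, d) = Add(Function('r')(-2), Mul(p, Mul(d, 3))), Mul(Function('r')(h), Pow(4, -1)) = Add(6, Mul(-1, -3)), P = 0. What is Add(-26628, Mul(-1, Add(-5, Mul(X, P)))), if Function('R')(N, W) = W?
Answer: -26623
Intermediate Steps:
Function('r')(h) = 36 (Function('r')(h) = Mul(4, Add(6, Mul(-1, -3))) = Mul(4, Add(6, 3)) = Mul(4, 9) = 36)
Function('j')(p, d) = Add(36, Mul(3, d, p)) (Function('j')(p, d) = Add(36, Mul(p, Mul(d, 3))) = Add(36, Mul(p, Mul(3, d))) = Add(36, Mul(3, d, p)))
X = 3600 (X = Pow(Add(Add(36, Mul(3, 3, 2)), 6), 2) = Pow(Add(Add(36, 18), 6), 2) = Pow(Add(54, 6), 2) = Pow(60, 2) = 3600)
Add(-26628, Mul(-1, Add(-5, Mul(X, P)))) = Add(-26628, Mul(-1, Add(-5, Mul(3600, 0)))) = Add(-26628, Mul(-1, Add(-5, 0))) = Add(-26628, Mul(-1, -5)) = Add(-26628, 5) = -26623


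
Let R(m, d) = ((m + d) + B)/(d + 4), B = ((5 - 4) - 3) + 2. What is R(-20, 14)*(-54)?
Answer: 18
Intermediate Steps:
B = 0 (B = (1 - 3) + 2 = -2 + 2 = 0)
R(m, d) = (d + m)/(4 + d) (R(m, d) = ((m + d) + 0)/(d + 4) = ((d + m) + 0)/(4 + d) = (d + m)/(4 + d))
R(-20, 14)*(-54) = ((14 - 20)/(4 + 14))*(-54) = (-6/18)*(-54) = ((1/18)*(-6))*(-54) = -⅓*(-54) = 18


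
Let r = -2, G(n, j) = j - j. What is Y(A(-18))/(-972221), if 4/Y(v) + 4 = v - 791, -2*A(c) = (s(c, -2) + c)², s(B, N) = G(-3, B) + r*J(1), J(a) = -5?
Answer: 4/804026767 ≈ 4.9750e-9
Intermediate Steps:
G(n, j) = 0
s(B, N) = 10 (s(B, N) = 0 - 2*(-5) = 0 + 10 = 10)
A(c) = -(10 + c)²/2
Y(v) = 4/(-795 + v) (Y(v) = 4/(-4 + (v - 791)) = 4/(-4 + (-791 + v)) = 4/(-795 + v))
Y(A(-18))/(-972221) = (4/(-795 - (10 - 18)²/2))/(-972221) = (4/(-795 - ½*(-8)²))*(-1/972221) = (4/(-795 - ½*64))*(-1/972221) = (4/(-795 - 32))*(-1/972221) = (4/(-827))*(-1/972221) = (4*(-1/827))*(-1/972221) = -4/827*(-1/972221) = 4/804026767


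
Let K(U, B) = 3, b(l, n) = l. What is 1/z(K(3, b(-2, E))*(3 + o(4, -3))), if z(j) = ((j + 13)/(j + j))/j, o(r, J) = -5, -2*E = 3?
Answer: 72/7 ≈ 10.286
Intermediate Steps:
E = -3/2 (E = -1/2*3 = -3/2 ≈ -1.5000)
z(j) = (13 + j)/(2*j**2) (z(j) = ((13 + j)/((2*j)))/j = ((13 + j)*(1/(2*j)))/j = ((13 + j)/(2*j))/j = (13 + j)/(2*j**2))
1/z(K(3, b(-2, E))*(3 + o(4, -3))) = 1/((13 + 3*(3 - 5))/(2*(3*(3 - 5))**2)) = 1/((13 + 3*(-2))/(2*(3*(-2))**2)) = 1/((1/2)*(13 - 6)/(-6)**2) = 1/((1/2)*(1/36)*7) = 1/(7/72) = 72/7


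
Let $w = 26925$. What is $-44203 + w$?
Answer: $-17278$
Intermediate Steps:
$-44203 + w = -44203 + 26925 = -17278$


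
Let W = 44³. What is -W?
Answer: -85184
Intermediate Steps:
W = 85184
-W = -1*85184 = -85184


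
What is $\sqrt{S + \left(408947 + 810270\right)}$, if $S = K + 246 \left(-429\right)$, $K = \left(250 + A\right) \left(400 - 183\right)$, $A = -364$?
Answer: $\sqrt{1088945} \approx 1043.5$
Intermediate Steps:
$K = -24738$ ($K = \left(250 - 364\right) \left(400 - 183\right) = \left(-114\right) 217 = -24738$)
$S = -130272$ ($S = -24738 + 246 \left(-429\right) = -24738 - 105534 = -130272$)
$\sqrt{S + \left(408947 + 810270\right)} = \sqrt{-130272 + \left(408947 + 810270\right)} = \sqrt{-130272 + 1219217} = \sqrt{1088945}$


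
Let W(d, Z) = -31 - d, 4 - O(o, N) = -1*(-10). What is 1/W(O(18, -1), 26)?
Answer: -1/25 ≈ -0.040000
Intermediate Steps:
O(o, N) = -6 (O(o, N) = 4 - (-1)*(-10) = 4 - 1*10 = 4 - 10 = -6)
1/W(O(18, -1), 26) = 1/(-31 - 1*(-6)) = 1/(-31 + 6) = 1/(-25) = -1/25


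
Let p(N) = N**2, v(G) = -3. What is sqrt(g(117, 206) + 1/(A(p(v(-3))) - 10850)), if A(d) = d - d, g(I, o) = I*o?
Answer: sqrt(113493907366)/2170 ≈ 155.25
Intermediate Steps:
A(d) = 0
sqrt(g(117, 206) + 1/(A(p(v(-3))) - 10850)) = sqrt(117*206 + 1/(0 - 10850)) = sqrt(24102 + 1/(-10850)) = sqrt(24102 - 1/10850) = sqrt(261506699/10850) = sqrt(113493907366)/2170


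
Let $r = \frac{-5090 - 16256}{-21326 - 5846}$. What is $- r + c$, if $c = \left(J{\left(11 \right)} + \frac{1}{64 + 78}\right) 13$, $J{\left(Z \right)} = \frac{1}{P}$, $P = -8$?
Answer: $- \frac{8947835}{3858424} \approx -2.319$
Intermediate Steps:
$J{\left(Z \right)} = - \frac{1}{8}$ ($J{\left(Z \right)} = \frac{1}{-8} = - \frac{1}{8}$)
$r = \frac{10673}{13586}$ ($r = - \frac{21346}{-27172} = \left(-21346\right) \left(- \frac{1}{27172}\right) = \frac{10673}{13586} \approx 0.78559$)
$c = - \frac{871}{568}$ ($c = \left(- \frac{1}{8} + \frac{1}{64 + 78}\right) 13 = \left(- \frac{1}{8} + \frac{1}{142}\right) 13 = \left(- \frac{67}{568}\right) 13 = - \frac{871}{568} \approx -1.5335$)
$- r + c = \left(-1\right) \frac{10673}{13586} - \frac{871}{568} = - \frac{10673}{13586} - \frac{871}{568} = - \frac{8947835}{3858424}$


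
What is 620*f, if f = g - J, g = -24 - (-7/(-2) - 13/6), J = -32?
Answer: 12400/3 ≈ 4133.3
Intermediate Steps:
g = -76/3 (g = -24 - (-7*(-½) - 13*⅙) = -24 - (7/2 - 13/6) = -24 - 1*4/3 = -24 - 4/3 = -76/3 ≈ -25.333)
f = 20/3 (f = -76/3 - 1*(-32) = -76/3 + 32 = 20/3 ≈ 6.6667)
620*f = 620*(20/3) = 12400/3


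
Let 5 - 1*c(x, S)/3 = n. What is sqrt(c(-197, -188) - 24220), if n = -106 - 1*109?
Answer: 2*I*sqrt(5890) ≈ 153.49*I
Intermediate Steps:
n = -215 (n = -106 - 109 = -215)
c(x, S) = 660 (c(x, S) = 15 - 3*(-215) = 15 + 645 = 660)
sqrt(c(-197, -188) - 24220) = sqrt(660 - 24220) = sqrt(-23560) = 2*I*sqrt(5890)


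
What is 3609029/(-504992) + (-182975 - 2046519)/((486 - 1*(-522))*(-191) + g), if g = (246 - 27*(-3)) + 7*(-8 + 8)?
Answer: 432217651219/97059967392 ≈ 4.4531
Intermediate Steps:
g = 327 (g = (246 + 81) + 7*0 = 327 + 0 = 327)
3609029/(-504992) + (-182975 - 2046519)/((486 - 1*(-522))*(-191) + g) = 3609029/(-504992) + (-182975 - 2046519)/((486 - 1*(-522))*(-191) + 327) = 3609029*(-1/504992) - 2229494/((486 + 522)*(-191) + 327) = -3609029/504992 - 2229494/(1008*(-191) + 327) = -3609029/504992 - 2229494/(-192528 + 327) = -3609029/504992 - 2229494/(-192201) = -3609029/504992 - 2229494*(-1/192201) = -3609029/504992 + 2229494/192201 = 432217651219/97059967392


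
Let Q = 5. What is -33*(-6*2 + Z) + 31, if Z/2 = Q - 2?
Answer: 229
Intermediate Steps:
Z = 6 (Z = 2*(5 - 2) = 2*3 = 6)
-33*(-6*2 + Z) + 31 = -33*(-6*2 + 6) + 31 = -33*(-12 + 6) + 31 = -33*(-6) + 31 = 198 + 31 = 229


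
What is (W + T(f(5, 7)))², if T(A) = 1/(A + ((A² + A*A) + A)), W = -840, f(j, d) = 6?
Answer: 4978572481/7056 ≈ 7.0558e+5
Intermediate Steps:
T(A) = 1/(2*A + 2*A²) (T(A) = 1/(A + ((A² + A²) + A)) = 1/(A + (2*A² + A)) = 1/(A + (A + 2*A²)) = 1/(2*A + 2*A²))
(W + T(f(5, 7)))² = (-840 + (½)/(6*(1 + 6)))² = (-840 + (½)*(⅙)/7)² = (-840 + (½)*(⅙)*(⅐))² = (-840 + 1/84)² = (-70559/84)² = 4978572481/7056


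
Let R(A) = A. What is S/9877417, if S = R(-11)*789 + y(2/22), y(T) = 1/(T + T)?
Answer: -1577/1795894 ≈ -0.00087811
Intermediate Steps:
y(T) = 1/(2*T)
S = -17347/2 (S = -11*789 + 1/(2*((2/22))) = -8679 + 1/(2*((2*(1/22)))) = -8679 + 1/(2*(1/11)) = -8679 + (½)*11 = -8679 + 11/2 = -17347/2 ≈ -8673.5)
S/9877417 = -17347/2/9877417 = -17347/2*1/9877417 = -1577/1795894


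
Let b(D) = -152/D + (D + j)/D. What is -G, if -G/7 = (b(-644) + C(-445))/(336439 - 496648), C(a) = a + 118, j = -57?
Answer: 209735/14739228 ≈ 0.014230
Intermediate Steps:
b(D) = -152/D + (-57 + D)/D (b(D) = -152/D + (D - 57)/D = -152/D + (-57 + D)/D)
C(a) = 118 + a
G = -209735/14739228 (G = -7*((-209 - 644)/(-644) + (118 - 445))/(336439 - 496648) = -7*(-1/644*(-853) - 327)/(-160209) = -7*(853/644 - 327)*(-1)/160209 = -(-209735)*(-1)/(92*160209) = -7*209735/103174596 = -209735/14739228 ≈ -0.014230)
-G = -1*(-209735/14739228) = 209735/14739228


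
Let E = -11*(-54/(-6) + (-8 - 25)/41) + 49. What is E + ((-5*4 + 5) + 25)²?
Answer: 2413/41 ≈ 58.854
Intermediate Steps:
E = -1687/41 (E = -11*(-54*(-⅙) - 33*1/41) + 49 = -11*(9 - 33/41) + 49 = -11*336/41 + 49 = -3696/41 + 49 = -1687/41 ≈ -41.146)
E + ((-5*4 + 5) + 25)² = -1687/41 + ((-5*4 + 5) + 25)² = -1687/41 + ((-20 + 5) + 25)² = -1687/41 + (-15 + 25)² = -1687/41 + 10² = -1687/41 + 100 = 2413/41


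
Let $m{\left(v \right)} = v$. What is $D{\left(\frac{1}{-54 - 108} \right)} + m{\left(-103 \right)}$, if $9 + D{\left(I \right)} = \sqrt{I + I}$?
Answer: $-112 + \frac{i}{9} \approx -112.0 + 0.11111 i$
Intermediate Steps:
$D{\left(I \right)} = -9 + \sqrt{2} \sqrt{I}$ ($D{\left(I \right)} = -9 + \sqrt{I + I} = -9 + \sqrt{2 I} = -9 + \sqrt{2} \sqrt{I}$)
$D{\left(\frac{1}{-54 - 108} \right)} + m{\left(-103 \right)} = \left(-9 + \sqrt{2} \sqrt{\frac{1}{-54 - 108}}\right) - 103 = \left(-9 + \sqrt{2} \sqrt{\frac{1}{-162}}\right) - 103 = \left(-9 + \sqrt{2} \sqrt{- \frac{1}{162}}\right) - 103 = \left(-9 + \sqrt{2} \frac{i \sqrt{2}}{18}\right) - 103 = \left(-9 + \frac{i}{9}\right) - 103 = -112 + \frac{i}{9}$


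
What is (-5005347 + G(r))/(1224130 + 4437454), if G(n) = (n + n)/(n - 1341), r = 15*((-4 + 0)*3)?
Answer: -845903603/956807696 ≈ -0.88409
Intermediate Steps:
r = -180 (r = 15*(-4*3) = 15*(-12) = -180)
G(n) = 2*n/(-1341 + n) (G(n) = (2*n)/(-1341 + n) = 2*n/(-1341 + n))
(-5005347 + G(r))/(1224130 + 4437454) = (-5005347 + 2*(-180)/(-1341 - 180))/(1224130 + 4437454) = (-5005347 + 2*(-180)/(-1521))/5661584 = (-5005347 + 2*(-180)*(-1/1521))*(1/5661584) = (-5005347 + 40/169)*(1/5661584) = -845903603/169*1/5661584 = -845903603/956807696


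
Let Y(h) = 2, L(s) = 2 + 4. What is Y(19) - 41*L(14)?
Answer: -244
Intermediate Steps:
L(s) = 6
Y(19) - 41*L(14) = 2 - 41*6 = 2 - 246 = -244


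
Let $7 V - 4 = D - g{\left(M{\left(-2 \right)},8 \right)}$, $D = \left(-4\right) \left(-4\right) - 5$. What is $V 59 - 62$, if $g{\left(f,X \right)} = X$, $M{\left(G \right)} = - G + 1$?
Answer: $-3$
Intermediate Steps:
$M{\left(G \right)} = 1 - G$
$D = 11$ ($D = 16 - 5 = 11$)
$V = 1$ ($V = \frac{4}{7} + \frac{11 - 8}{7} = \frac{4}{7} + \frac{1}{7} \cdot 3 = \frac{4}{7} + \frac{3}{7} = 1$)
$V 59 - 62 = 1 \cdot 59 - 62 = 59 - 62 = -3$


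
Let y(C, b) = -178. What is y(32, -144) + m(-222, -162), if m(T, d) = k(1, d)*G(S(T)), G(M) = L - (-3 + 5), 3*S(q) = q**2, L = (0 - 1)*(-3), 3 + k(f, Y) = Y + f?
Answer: -342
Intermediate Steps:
k(f, Y) = -3 + Y + f (k(f, Y) = -3 + (Y + f) = -3 + Y + f)
L = 3 (L = -1*(-3) = 3)
S(q) = q**2/3
G(M) = 1 (G(M) = 3 - (-3 + 5) = 3 - 1*2 = 3 - 2 = 1)
m(T, d) = -2 + d (m(T, d) = (-3 + d + 1)*1 = (-2 + d)*1 = -2 + d)
y(32, -144) + m(-222, -162) = -178 + (-2 - 162) = -178 - 164 = -342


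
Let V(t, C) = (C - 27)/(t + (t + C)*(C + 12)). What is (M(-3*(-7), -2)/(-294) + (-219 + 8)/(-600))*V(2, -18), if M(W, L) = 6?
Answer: -29217/192080 ≈ -0.15211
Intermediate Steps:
V(t, C) = (-27 + C)/(t + (12 + C)*(C + t)) (V(t, C) = (-27 + C)/(t + (C + t)*(12 + C)) = (-27 + C)/(t + (12 + C)*(C + t)))
(M(-3*(-7), -2)/(-294) + (-219 + 8)/(-600))*V(2, -18) = (6/(-294) + (-219 + 8)/(-600))*((-27 - 18)/((-18)² + 12*(-18) + 13*2 - 18*2)) = (6*(-1/294) - 211*(-1/600))*(-45/(324 - 216 + 26 - 36)) = (-1/49 + 211/600)*(-45/98) = 9739*((1/98)*(-45))/29400 = (9739/29400)*(-45/98) = -29217/192080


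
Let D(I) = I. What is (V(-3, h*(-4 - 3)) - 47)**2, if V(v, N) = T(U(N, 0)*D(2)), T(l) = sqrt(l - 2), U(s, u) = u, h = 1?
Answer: (47 - I*sqrt(2))**2 ≈ 2207.0 - 132.94*I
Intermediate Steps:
T(l) = sqrt(-2 + l)
V(v, N) = I*sqrt(2) (V(v, N) = sqrt(-2 + 0*2) = sqrt(-2 + 0) = sqrt(-2) = I*sqrt(2))
(V(-3, h*(-4 - 3)) - 47)**2 = (I*sqrt(2) - 47)**2 = (-47 + I*sqrt(2))**2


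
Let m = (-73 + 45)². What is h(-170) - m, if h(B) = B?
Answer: -954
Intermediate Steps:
m = 784 (m = (-28)² = 784)
h(-170) - m = -170 - 1*784 = -170 - 784 = -954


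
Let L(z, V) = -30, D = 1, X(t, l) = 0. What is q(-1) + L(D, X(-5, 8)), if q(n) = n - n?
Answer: -30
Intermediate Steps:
q(n) = 0
q(-1) + L(D, X(-5, 8)) = 0 - 30 = -30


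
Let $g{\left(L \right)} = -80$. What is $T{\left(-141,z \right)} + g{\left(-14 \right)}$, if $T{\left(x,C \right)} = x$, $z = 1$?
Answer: $-221$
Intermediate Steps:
$T{\left(-141,z \right)} + g{\left(-14 \right)} = -141 - 80 = -221$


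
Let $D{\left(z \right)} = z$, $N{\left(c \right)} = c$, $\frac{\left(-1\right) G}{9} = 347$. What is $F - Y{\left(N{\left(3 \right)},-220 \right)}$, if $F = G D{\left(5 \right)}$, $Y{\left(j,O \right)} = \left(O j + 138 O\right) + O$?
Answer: $15625$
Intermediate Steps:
$G = -3123$ ($G = \left(-9\right) 347 = -3123$)
$Y{\left(j,O \right)} = 139 O + O j$ ($Y{\left(j,O \right)} = \left(138 O + O j\right) + O = 139 O + O j$)
$F = -15615$ ($F = \left(-3123\right) 5 = -15615$)
$F - Y{\left(N{\left(3 \right)},-220 \right)} = -15615 - - 220 \left(139 + 3\right) = -15615 - \left(-220\right) 142 = -15615 - -31240 = -15615 + 31240 = 15625$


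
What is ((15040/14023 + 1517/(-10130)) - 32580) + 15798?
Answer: -2383802195871/142052990 ≈ -16781.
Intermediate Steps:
((15040/14023 + 1517/(-10130)) - 32580) + 15798 = ((15040*(1/14023) + 1517*(-1/10130)) - 32580) + 15798 = ((15040/14023 - 1517/10130) - 32580) + 15798 = (131082309/142052990 - 32580) + 15798 = -4627955331891/142052990 + 15798 = -2383802195871/142052990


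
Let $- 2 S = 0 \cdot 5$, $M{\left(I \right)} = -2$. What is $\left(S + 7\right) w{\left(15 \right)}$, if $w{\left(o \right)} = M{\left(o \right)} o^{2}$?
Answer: $-3150$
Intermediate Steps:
$S = 0$ ($S = - \frac{0 \cdot 5}{2} = \left(- \frac{1}{2}\right) 0 = 0$)
$w{\left(o \right)} = - 2 o^{2}$
$\left(S + 7\right) w{\left(15 \right)} = \left(0 + 7\right) \left(- 2 \cdot 15^{2}\right) = 7 \left(\left(-2\right) 225\right) = 7 \left(-450\right) = -3150$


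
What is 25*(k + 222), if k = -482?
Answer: -6500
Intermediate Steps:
25*(k + 222) = 25*(-482 + 222) = 25*(-260) = -6500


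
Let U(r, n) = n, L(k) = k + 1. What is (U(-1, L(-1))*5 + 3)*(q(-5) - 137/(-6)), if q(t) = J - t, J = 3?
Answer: 185/2 ≈ 92.500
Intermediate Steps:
L(k) = 1 + k
q(t) = 3 - t
(U(-1, L(-1))*5 + 3)*(q(-5) - 137/(-6)) = ((1 - 1)*5 + 3)*((3 - 1*(-5)) - 137/(-6)) = (0*5 + 3)*((3 + 5) - 137*(-1/6)) = (0 + 3)*(8 + 137/6) = 3*(185/6) = 185/2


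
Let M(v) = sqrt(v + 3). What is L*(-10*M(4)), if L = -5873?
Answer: 58730*sqrt(7) ≈ 1.5539e+5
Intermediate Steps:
M(v) = sqrt(3 + v)
L*(-10*M(4)) = -(-58730)*sqrt(3 + 4) = -(-58730)*sqrt(7) = 58730*sqrt(7)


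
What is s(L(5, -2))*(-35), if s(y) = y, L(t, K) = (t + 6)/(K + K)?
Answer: 385/4 ≈ 96.250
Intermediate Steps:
L(t, K) = (6 + t)/(2*K) (L(t, K) = (6 + t)/((2*K)) = (6 + t)*(1/(2*K)) = (6 + t)/(2*K))
s(L(5, -2))*(-35) = ((½)*(6 + 5)/(-2))*(-35) = ((½)*(-½)*11)*(-35) = -11/4*(-35) = 385/4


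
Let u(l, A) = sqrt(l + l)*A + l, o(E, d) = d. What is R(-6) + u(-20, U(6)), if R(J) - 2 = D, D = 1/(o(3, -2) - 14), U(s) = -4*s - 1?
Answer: -289/16 - 50*I*sqrt(10) ≈ -18.063 - 158.11*I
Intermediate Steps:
U(s) = -1 - 4*s
u(l, A) = l + A*sqrt(2)*sqrt(l) (u(l, A) = sqrt(2*l)*A + l = (sqrt(2)*sqrt(l))*A + l = A*sqrt(2)*sqrt(l) + l = l + A*sqrt(2)*sqrt(l))
D = -1/16 (D = 1/(-2 - 14) = 1/(-16) = -1/16 ≈ -0.062500)
R(J) = 31/16 (R(J) = 2 - 1/16 = 31/16)
R(-6) + u(-20, U(6)) = 31/16 + (-20 + (-1 - 4*6)*sqrt(2)*sqrt(-20)) = 31/16 + (-20 + (-1 - 24)*sqrt(2)*(2*I*sqrt(5))) = 31/16 + (-20 - 25*sqrt(2)*2*I*sqrt(5)) = 31/16 + (-20 - 50*I*sqrt(10)) = -289/16 - 50*I*sqrt(10)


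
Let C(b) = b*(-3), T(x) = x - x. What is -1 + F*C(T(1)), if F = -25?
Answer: -1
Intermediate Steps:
T(x) = 0
C(b) = -3*b
-1 + F*C(T(1)) = -1 - (-75)*0 = -1 - 25*0 = -1 + 0 = -1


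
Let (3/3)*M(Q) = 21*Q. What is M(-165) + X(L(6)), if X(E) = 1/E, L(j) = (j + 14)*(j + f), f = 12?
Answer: -1247399/360 ≈ -3465.0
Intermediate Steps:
M(Q) = 21*Q
L(j) = (12 + j)*(14 + j) (L(j) = (j + 14)*(j + 12) = (14 + j)*(12 + j) = (12 + j)*(14 + j))
M(-165) + X(L(6)) = 21*(-165) + 1/(168 + 6² + 26*6) = -3465 + 1/(168 + 36 + 156) = -3465 + 1/360 = -1247399/360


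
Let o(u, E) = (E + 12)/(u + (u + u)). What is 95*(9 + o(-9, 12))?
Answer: 6935/9 ≈ 770.56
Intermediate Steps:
o(u, E) = (12 + E)/(3*u) (o(u, E) = (12 + E)/(u + 2*u) = (12 + E)/((3*u)) = (12 + E)*(1/(3*u)) = (12 + E)/(3*u))
95*(9 + o(-9, 12)) = 95*(9 + (⅓)*(12 + 12)/(-9)) = 95*(9 + (⅓)*(-⅑)*24) = 95*(9 - 8/9) = 95*(73/9) = 6935/9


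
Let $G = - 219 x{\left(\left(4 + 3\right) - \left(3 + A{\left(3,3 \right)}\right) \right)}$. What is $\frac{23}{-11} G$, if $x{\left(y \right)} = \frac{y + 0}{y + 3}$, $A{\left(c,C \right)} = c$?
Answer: $\frac{5037}{44} \approx 114.48$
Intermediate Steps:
$x{\left(y \right)} = \frac{y}{3 + y}$
$G = - \frac{219}{4}$ ($G = - 219 \frac{\left(4 + 3\right) - 6}{3 + \left(\left(4 + 3\right) - 6\right)} = - 219 \frac{7 - 6}{3 + \left(7 - 6\right)} = - 219 \cdot 1 \frac{1}{3 + 1} = - 219 \cdot 1 \cdot \frac{1}{4} = \left(-219\right) \frac{1}{4} = - \frac{219}{4} \approx -54.75$)
$\frac{23}{-11} G = \frac{23}{-11} \left(- \frac{219}{4}\right) = 23 \left(- \frac{1}{11}\right) \left(- \frac{219}{4}\right) = \left(- \frac{23}{11}\right) \left(- \frac{219}{4}\right) = \frac{5037}{44}$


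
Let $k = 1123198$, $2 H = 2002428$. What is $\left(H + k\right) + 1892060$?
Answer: $4016472$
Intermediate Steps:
$H = 1001214$ ($H = \frac{1}{2} \cdot 2002428 = 1001214$)
$\left(H + k\right) + 1892060 = \left(1001214 + 1123198\right) + 1892060 = 2124412 + 1892060 = 4016472$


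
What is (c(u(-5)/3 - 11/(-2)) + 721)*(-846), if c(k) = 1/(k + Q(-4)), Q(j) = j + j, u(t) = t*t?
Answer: -21353886/35 ≈ -6.1011e+5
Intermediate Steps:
u(t) = t**2
Q(j) = 2*j
c(k) = 1/(-8 + k) (c(k) = 1/(k + 2*(-4)) = 1/(k - 8) = 1/(-8 + k))
(c(u(-5)/3 - 11/(-2)) + 721)*(-846) = (1/(-8 + ((-5)**2/3 - 11/(-2))) + 721)*(-846) = (1/(-8 + (25*(1/3) - 11*(-1/2))) + 721)*(-846) = (1/(-8 + (25/3 + 11/2)) + 721)*(-846) = (1/(-8 + 83/6) + 721)*(-846) = (1/(35/6) + 721)*(-846) = (6/35 + 721)*(-846) = (25241/35)*(-846) = -21353886/35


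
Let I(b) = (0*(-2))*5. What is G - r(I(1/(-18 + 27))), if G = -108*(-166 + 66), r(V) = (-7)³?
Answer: 11143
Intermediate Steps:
I(b) = 0 (I(b) = 0*5 = 0)
r(V) = -343
G = 10800 (G = -108*(-100) = 10800)
G - r(I(1/(-18 + 27))) = 10800 - 1*(-343) = 10800 + 343 = 11143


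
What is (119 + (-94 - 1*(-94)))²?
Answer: 14161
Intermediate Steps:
(119 + (-94 - 1*(-94)))² = (119 + (-94 + 94))² = (119 + 0)² = 119² = 14161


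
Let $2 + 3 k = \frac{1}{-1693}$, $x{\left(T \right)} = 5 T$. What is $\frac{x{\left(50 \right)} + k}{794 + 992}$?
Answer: $\frac{422121}{3023698} \approx 0.1396$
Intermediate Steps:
$k = - \frac{1129}{1693}$ ($k = - \frac{2}{3} + \frac{1}{3 \left(-1693\right)} = - \frac{2}{3} + \frac{1}{3} \left(- \frac{1}{1693}\right) = - \frac{2}{3} - \frac{1}{5079} = - \frac{1129}{1693} \approx -0.66686$)
$\frac{x{\left(50 \right)} + k}{794 + 992} = \frac{5 \cdot 50 - \frac{1129}{1693}}{794 + 992} = \frac{250 - \frac{1129}{1693}}{1786} = \frac{422121}{1693} \cdot \frac{1}{1786} = \frac{422121}{3023698}$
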